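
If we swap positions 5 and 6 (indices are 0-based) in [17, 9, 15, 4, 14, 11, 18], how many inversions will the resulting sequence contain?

Inversions: 11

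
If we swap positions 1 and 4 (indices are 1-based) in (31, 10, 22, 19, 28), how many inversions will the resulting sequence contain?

Positions 1 and 4 hold 31 and 19; after swapping, the array is [19, 10, 22, 31, 28].
Count, for each position, how many later elements it exceeds:
19 → 10 → 1
10 → none → 0
22 → none → 0
31 → 28 → 1
28 → none → 0
Sum: 1 + 0 + 0 + 1 + 0 = 2

2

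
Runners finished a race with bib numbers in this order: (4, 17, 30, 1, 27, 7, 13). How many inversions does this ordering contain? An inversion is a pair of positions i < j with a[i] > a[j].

Inversions: 10

Out-of-order index pairs (0-indexed):
(0,3): 4 > 1
(1,3): 17 > 1
(1,5): 17 > 7
(1,6): 17 > 13
(2,3): 30 > 1
(2,4): 30 > 27
(2,5): 30 > 7
(2,6): 30 > 13
(4,5): 27 > 7
(4,6): 27 > 13
That's 10 pairs.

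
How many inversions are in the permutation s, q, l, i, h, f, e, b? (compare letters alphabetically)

28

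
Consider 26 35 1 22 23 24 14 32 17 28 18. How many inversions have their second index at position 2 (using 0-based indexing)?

2

The element at index 2 is 1.
Elements before it: 26, 35
Those larger than 1: 26, 35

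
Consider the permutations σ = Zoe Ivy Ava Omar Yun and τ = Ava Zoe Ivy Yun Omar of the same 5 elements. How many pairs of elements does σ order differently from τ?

3

Assign each item its position (1..5) in the first ordering, then rewrite the second ordering as that position sequence:
positions: Zoe→1, Ivy→2, Ava→3, Omar→4, Yun→5
second ordering as positions: [3, 1, 2, 5, 4]
Discordant pairs = inversions in this position sequence.
3: 1, 2 → 2
1: 0
2: 0
5: 4 → 1
4: 0
Total: 2 + 0 + 0 + 1 + 0 = 3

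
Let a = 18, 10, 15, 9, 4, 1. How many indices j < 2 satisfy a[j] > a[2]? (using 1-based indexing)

The element at index 2 is 10.
Elements before it: 18
Those larger than 10: 18

1 such element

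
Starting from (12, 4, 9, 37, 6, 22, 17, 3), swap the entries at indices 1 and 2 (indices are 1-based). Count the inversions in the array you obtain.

Inversions: 14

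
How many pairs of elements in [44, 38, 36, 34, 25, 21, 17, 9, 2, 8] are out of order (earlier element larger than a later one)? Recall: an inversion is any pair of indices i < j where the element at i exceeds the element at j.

44 inversions

Element-by-element contributions:
44: 9
38: 8
36: 7
34: 6
25: 5
21: 4
17: 3
9: 2
2: 0
8: 0
Sum: 9 + 8 + 7 + 6 + 5 + 4 + 3 + 2 + 0 + 0 = 44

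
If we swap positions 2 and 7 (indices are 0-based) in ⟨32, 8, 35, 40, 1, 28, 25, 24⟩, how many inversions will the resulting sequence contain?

Positions 2 and 7 hold 35 and 24; after swapping, the array is [32, 8, 24, 40, 1, 28, 25, 35].
Element-by-element contributions:
32 → 8, 24, 1, 28, 25 → 5
8 → 1 → 1
24 → 1 → 1
40 → 1, 28, 25, 35 → 4
1 → none → 0
28 → 25 → 1
25 → none → 0
35 → none → 0
Sum: 5 + 1 + 1 + 4 + 0 + 1 + 0 + 0 = 12

12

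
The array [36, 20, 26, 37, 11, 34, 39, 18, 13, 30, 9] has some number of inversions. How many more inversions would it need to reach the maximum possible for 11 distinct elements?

Maximum inversions for 11 distinct elements is C(11, 2) = 11·10/2 = 55.
Current inversions — for each element, count later smaller elements:
36: 8
20: 4
26: 4
37: 6
11: 1
34: 4
39: 4
18: 2
13: 1
30: 1
9: 0
Current total: 8 + 4 + 4 + 6 + 1 + 4 + 4 + 2 + 1 + 1 + 0 = 35
Shortfall: 55 − 35 = 20

20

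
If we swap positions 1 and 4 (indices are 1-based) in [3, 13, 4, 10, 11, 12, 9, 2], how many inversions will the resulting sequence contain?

Positions 1 and 4 hold 3 and 10; after swapping, the array is [10, 13, 4, 3, 11, 12, 9, 2].
Count, for each position, how many later elements it exceeds:
10 → 4, 3, 9, 2 → 4
13 → 4, 3, 11, 12, 9, 2 → 6
4 → 3, 2 → 2
3 → 2 → 1
11 → 9, 2 → 2
12 → 9, 2 → 2
9 → 2 → 1
2 → none → 0
Sum: 4 + 6 + 2 + 1 + 2 + 2 + 1 + 0 = 18

18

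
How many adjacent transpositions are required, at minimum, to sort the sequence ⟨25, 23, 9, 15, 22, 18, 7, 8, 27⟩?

Swaps: 22

The minimum number of adjacent swaps to sort an array equals its inversion count, since every such swap removes exactly one inversion.
Count inversions — for each element, later elements that are smaller:
25: 23, 9, 15, 22, 18, 7, 8 → 7
23: 9, 15, 22, 18, 7, 8 → 6
9: 7, 8 → 2
15: 7, 8 → 2
22: 18, 7, 8 → 3
18: 7, 8 → 2
7: none → 0
8: none → 0
27: none → 0
Total inversions: 7 + 6 + 2 + 2 + 3 + 2 + 0 + 0 + 0 = 22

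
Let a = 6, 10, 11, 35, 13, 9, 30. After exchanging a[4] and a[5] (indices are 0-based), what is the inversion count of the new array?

5

Positions 4 and 5 hold 13 and 9; after swapping, the array is [6, 10, 11, 35, 9, 13, 30].
For each element, count later entries that are smaller:
6 → none → 0
10 → 9 → 1
11 → 9 → 1
35 → 9, 13, 30 → 3
9 → none → 0
13 → none → 0
30 → none → 0
Sum: 0 + 1 + 1 + 3 + 0 + 0 + 0 = 5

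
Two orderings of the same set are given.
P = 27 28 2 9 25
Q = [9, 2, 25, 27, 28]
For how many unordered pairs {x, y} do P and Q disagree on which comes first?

7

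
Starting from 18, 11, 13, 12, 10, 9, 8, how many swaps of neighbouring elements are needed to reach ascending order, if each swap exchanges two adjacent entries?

19 adjacent swaps

Minimum adjacent swaps = number of inversions (each swap of adjacent out-of-order elements removes one inversion and no swap can remove more).
Count inversions — for each element, later elements that are smaller:
18: 11, 13, 12, 10, 9, 8 → 6
11: 10, 9, 8 → 3
13: 12, 10, 9, 8 → 4
12: 10, 9, 8 → 3
10: 9, 8 → 2
9: 8 → 1
8: none → 0
Total inversions: 6 + 3 + 4 + 3 + 2 + 1 + 0 = 19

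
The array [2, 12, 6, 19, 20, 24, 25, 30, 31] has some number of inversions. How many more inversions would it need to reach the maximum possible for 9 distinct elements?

35

Maximum inversions for 9 distinct elements is C(9, 2) = 9·8/2 = 36.
Current inversions — for each element, count later smaller elements:
2: 0
12: 1
6: 0
19: 0
20: 0
24: 0
25: 0
30: 0
31: 0
Current total: 0 + 1 + 0 + 0 + 0 + 0 + 0 + 0 + 0 = 1
Shortfall: 36 − 1 = 35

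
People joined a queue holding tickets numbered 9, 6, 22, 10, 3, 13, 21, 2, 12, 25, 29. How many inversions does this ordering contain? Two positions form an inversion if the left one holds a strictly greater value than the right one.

18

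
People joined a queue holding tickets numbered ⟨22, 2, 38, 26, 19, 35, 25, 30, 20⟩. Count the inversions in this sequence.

Count, for each position, how many later elements it exceeds:
22 → 2, 19, 20 → 3
2 → none → 0
38 → 26, 19, 35, 25, 30, 20 → 6
26 → 19, 25, 20 → 3
19 → none → 0
35 → 25, 30, 20 → 3
25 → 20 → 1
30 → 20 → 1
20 → none → 0
Sum: 3 + 0 + 6 + 3 + 0 + 3 + 1 + 1 + 0 = 17

17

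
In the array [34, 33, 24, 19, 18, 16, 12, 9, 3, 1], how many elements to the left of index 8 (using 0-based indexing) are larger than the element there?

The element at index 8 is 3.
Elements before it: 34, 33, 24, 19, 18, 16, 12, 9
Those larger than 3: 34, 33, 24, 19, 18, 16, 12, 9

8 such elements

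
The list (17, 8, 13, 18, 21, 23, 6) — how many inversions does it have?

Element-by-element contributions:
17 → 8, 13, 6 → 3
8 → 6 → 1
13 → 6 → 1
18 → 6 → 1
21 → 6 → 1
23 → 6 → 1
6 → none → 0
Sum: 3 + 1 + 1 + 1 + 1 + 1 + 0 = 8

8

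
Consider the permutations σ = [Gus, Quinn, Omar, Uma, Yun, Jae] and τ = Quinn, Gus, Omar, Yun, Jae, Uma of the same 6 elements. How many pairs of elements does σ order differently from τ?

3 discordant pairs

Assign each item its position (1..6) in the first ordering, then rewrite the second ordering as that position sequence:
positions: Gus→1, Quinn→2, Omar→3, Uma→4, Yun→5, Jae→6
second ordering as positions: [2, 1, 3, 5, 6, 4]
Discordant pairs = inversions in this position sequence.
2: 1 → 1
1: 0
3: 0
5: 4 → 1
6: 4 → 1
4: 0
Total: 1 + 0 + 0 + 1 + 1 + 0 = 3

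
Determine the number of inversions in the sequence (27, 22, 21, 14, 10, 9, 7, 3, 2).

36 inversions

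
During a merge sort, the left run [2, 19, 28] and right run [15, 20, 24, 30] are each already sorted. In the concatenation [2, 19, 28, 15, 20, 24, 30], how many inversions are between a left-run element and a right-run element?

For each element r of the right run, count left-run elements greater than r:
r = 15: 19, 28 → 2
r = 20: 28 → 1
r = 24: 28 → 1
r = 30: none → 0
Cross-inversions: 2 + 1 + 1 + 0 = 4

4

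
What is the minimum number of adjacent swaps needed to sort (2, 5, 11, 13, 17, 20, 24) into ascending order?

0

The minimum number of adjacent swaps to sort an array equals its inversion count, since every such swap removes exactly one inversion.
Count inversions — for each element, later elements that are smaller:
2: none → 0
5: none → 0
11: none → 0
13: none → 0
17: none → 0
20: none → 0
24: none → 0
Total inversions: 0 + 0 + 0 + 0 + 0 + 0 + 0 = 0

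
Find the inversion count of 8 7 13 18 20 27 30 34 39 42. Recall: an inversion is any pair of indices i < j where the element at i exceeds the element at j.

1

Element-by-element contributions:
8: 1
7: 0
13: 0
18: 0
20: 0
27: 0
30: 0
34: 0
39: 0
42: 0
Sum: 1 + 0 + 0 + 0 + 0 + 0 + 0 + 0 + 0 + 0 = 1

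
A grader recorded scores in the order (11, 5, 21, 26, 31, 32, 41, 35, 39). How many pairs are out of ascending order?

3

Count, for each position, how many later elements it exceeds:
11 → 5 → 1
5 → none → 0
21 → none → 0
26 → none → 0
31 → none → 0
32 → none → 0
41 → 35, 39 → 2
35 → none → 0
39 → none → 0
Sum: 1 + 0 + 0 + 0 + 0 + 0 + 2 + 0 + 0 = 3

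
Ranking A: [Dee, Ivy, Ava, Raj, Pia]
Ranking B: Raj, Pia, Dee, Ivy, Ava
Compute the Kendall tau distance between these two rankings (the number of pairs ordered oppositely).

There are 6 discordant pairs.

Assign each item its position (1..5) in the first ordering, then rewrite the second ordering as that position sequence:
positions: Dee→1, Ivy→2, Ava→3, Raj→4, Pia→5
second ordering as positions: [4, 5, 1, 2, 3]
Discordant pairs = inversions in this position sequence.
4: 1, 2, 3 → 3
5: 1, 2, 3 → 3
1: 0
2: 0
3: 0
Total: 3 + 3 + 0 + 0 + 0 = 6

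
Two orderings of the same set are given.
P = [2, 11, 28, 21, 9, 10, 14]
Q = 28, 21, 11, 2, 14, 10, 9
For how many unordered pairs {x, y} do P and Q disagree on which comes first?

There are 8 disagreeing pairs.

Assign each item its position (1..7) in the first ordering, then rewrite the second ordering as that position sequence:
positions: 2→1, 11→2, 28→3, 21→4, 9→5, 10→6, 14→7
second ordering as positions: [3, 4, 2, 1, 7, 6, 5]
Discordant pairs = inversions in this position sequence.
3: 2, 1 → 2
4: 2, 1 → 2
2: 1 → 1
1: 0
7: 6, 5 → 2
6: 5 → 1
5: 0
Total: 2 + 2 + 1 + 0 + 2 + 1 + 0 = 8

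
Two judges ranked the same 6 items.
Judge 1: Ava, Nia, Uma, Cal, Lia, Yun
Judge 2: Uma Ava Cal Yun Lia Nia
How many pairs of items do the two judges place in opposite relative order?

6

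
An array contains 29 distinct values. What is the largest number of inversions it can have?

There are 406 inversions.

A reversed (strictly descending) arrangement makes every pair an inversion, giving C(29, 2) inversions.
C(29, 2) = 29·28/2 = 406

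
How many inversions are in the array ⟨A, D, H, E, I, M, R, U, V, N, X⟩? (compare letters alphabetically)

4

Sweep left to right; for each value list the smaller values that follow it:
A: 0
D: 0
H: 1
E: 0
I: 0
M: 0
R: 1
U: 1
V: 1
N: 0
X: 0
Sum: 0 + 0 + 1 + 0 + 0 + 0 + 1 + 1 + 1 + 0 + 0 = 4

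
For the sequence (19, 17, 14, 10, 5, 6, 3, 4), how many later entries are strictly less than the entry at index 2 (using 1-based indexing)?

6

The element at index 2 is 17.
Elements after it: 14, 10, 5, 6, 3, 4
Those smaller than 17: 14, 10, 5, 6, 3, 4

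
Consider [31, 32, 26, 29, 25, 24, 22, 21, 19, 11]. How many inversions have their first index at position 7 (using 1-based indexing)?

The element at index 7 is 22.
Elements after it: 21, 19, 11
Those smaller than 22: 21, 19, 11

3 such elements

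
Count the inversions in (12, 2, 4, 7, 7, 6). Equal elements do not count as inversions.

Element-by-element contributions:
12: 5
2: 0
4: 0
7: 1
7: 1
6: 0
Sum: 5 + 0 + 0 + 1 + 1 + 0 = 7

7 inversions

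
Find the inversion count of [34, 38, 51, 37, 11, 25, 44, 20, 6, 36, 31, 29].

Count, for each position, how many later elements it exceeds:
34 → 11, 25, 20, 6, 31, 29 → 6
38 → 37, 11, 25, 20, 6, 36, 31, 29 → 8
51 → 37, 11, 25, 44, 20, 6, 36, 31, 29 → 9
37 → 11, 25, 20, 6, 36, 31, 29 → 7
11 → 6 → 1
25 → 20, 6 → 2
44 → 20, 6, 36, 31, 29 → 5
20 → 6 → 1
6 → none → 0
36 → 31, 29 → 2
31 → 29 → 1
29 → none → 0
Sum: 6 + 8 + 9 + 7 + 1 + 2 + 5 + 1 + 0 + 2 + 1 + 0 = 42

42 inversions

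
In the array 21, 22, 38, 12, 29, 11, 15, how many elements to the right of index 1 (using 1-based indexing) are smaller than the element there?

3 such elements

The element at index 1 is 21.
Elements after it: 22, 38, 12, 29, 11, 15
Those smaller than 21: 12, 11, 15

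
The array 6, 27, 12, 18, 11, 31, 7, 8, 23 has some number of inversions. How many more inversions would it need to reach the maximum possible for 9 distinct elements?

19 inversions short

Maximum inversions for 9 distinct elements is C(9, 2) = 9·8/2 = 36.
Current inversions — for each element, count later smaller elements:
6: 0
27: 6
12: 3
18: 3
11: 2
31: 3
7: 0
8: 0
23: 0
Current total: 0 + 6 + 3 + 3 + 2 + 3 + 0 + 0 + 0 = 17
Shortfall: 36 − 17 = 19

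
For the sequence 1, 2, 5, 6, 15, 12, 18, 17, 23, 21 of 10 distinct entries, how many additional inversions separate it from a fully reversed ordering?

Maximum inversions for 10 distinct elements is C(10, 2) = 10·9/2 = 45.
Current inversions — for each element, count later smaller elements:
1: 0
2: 0
5: 0
6: 0
15: 1
12: 0
18: 1
17: 0
23: 1
21: 0
Current total: 0 + 0 + 0 + 0 + 1 + 0 + 1 + 0 + 1 + 0 = 3
Shortfall: 45 − 3 = 42

42 inversions short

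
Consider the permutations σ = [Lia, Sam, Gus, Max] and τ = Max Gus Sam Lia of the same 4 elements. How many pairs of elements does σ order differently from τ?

6

Assign each item its position (1..4) in the first ordering, then rewrite the second ordering as that position sequence:
positions: Lia→1, Sam→2, Gus→3, Max→4
second ordering as positions: [4, 3, 2, 1]
Discordant pairs = inversions in this position sequence.
4: 3, 2, 1 → 3
3: 2, 1 → 2
2: 1 → 1
1: 0
Total: 3 + 2 + 1 + 0 = 6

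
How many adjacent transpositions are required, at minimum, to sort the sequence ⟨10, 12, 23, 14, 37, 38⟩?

1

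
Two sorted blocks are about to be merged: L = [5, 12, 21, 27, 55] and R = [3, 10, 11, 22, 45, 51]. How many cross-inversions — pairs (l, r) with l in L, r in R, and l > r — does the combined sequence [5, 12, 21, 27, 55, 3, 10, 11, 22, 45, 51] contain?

Count, for every r in R, how many entries of L exceed r:
r = 3: 5, 12, 21, 27, 55 → 5
r = 10: 12, 21, 27, 55 → 4
r = 11: 12, 21, 27, 55 → 4
r = 22: 27, 55 → 2
r = 45: 55 → 1
r = 51: 55 → 1
Cross-inversions: 5 + 4 + 4 + 2 + 1 + 1 = 17

17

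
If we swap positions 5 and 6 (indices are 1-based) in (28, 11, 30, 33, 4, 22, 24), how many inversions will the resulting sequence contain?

Positions 5 and 6 hold 4 and 22; after swapping, the array is [28, 11, 30, 33, 22, 4, 24].
For each element, count later entries that are smaller:
28: 4
11: 1
30: 3
33: 3
22: 1
4: 0
24: 0
Sum: 4 + 1 + 3 + 3 + 1 + 0 + 0 = 12

12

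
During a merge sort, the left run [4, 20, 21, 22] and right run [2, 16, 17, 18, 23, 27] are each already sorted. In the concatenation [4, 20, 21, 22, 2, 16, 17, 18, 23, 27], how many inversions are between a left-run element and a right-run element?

Count, for every r in R, how many entries of L exceed r:
r = 2: 4, 20, 21, 22 → 4
r = 16: 20, 21, 22 → 3
r = 17: 20, 21, 22 → 3
r = 18: 20, 21, 22 → 3
r = 23: none → 0
r = 27: none → 0
Cross-inversions: 4 + 3 + 3 + 3 + 0 + 0 = 13

Split inversions: 13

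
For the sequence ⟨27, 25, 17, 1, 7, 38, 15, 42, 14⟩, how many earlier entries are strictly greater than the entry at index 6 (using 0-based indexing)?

The element at index 6 is 15.
Elements before it: 27, 25, 17, 1, 7, 38
Those larger than 15: 27, 25, 17, 38

4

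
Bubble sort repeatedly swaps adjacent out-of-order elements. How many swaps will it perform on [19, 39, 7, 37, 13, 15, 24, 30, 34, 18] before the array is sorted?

The minimum number of adjacent swaps to sort an array equals its inversion count, since every such swap removes exactly one inversion.
Count inversions — for each element, later elements that are smaller:
19: 7, 13, 15, 18 → 4
39: 7, 37, 13, 15, 24, 30, 34, 18 → 8
7: none → 0
37: 13, 15, 24, 30, 34, 18 → 6
13: none → 0
15: none → 0
24: 18 → 1
30: 18 → 1
34: 18 → 1
18: none → 0
Total inversions: 4 + 8 + 0 + 6 + 0 + 0 + 1 + 1 + 1 + 0 = 21

21 adjacent swaps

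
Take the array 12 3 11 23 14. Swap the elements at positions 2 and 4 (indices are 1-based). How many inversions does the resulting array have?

6

Positions 2 and 4 hold 3 and 23; after swapping, the array is [12, 23, 11, 3, 14].
Count, for each position, how many later elements it exceeds:
12: 2
23: 3
11: 1
3: 0
14: 0
Sum: 2 + 3 + 1 + 0 + 0 = 6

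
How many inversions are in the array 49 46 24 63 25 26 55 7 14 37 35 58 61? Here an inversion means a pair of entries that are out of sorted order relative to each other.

For each element, count later entries that are smaller:
49 → 46, 24, 25, 26, 7, 14, 37, 35 → 8
46 → 24, 25, 26, 7, 14, 37, 35 → 7
24 → 7, 14 → 2
63 → 25, 26, 55, 7, 14, 37, 35, 58, 61 → 9
25 → 7, 14 → 2
26 → 7, 14 → 2
55 → 7, 14, 37, 35 → 4
7 → none → 0
14 → none → 0
37 → 35 → 1
35 → none → 0
58 → none → 0
61 → none → 0
Sum: 8 + 7 + 2 + 9 + 2 + 2 + 4 + 0 + 0 + 1 + 0 + 0 + 0 = 35

35 inversions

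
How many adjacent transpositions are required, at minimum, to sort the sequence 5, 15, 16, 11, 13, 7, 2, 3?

The minimum number of adjacent swaps to sort an array equals its inversion count, since every such swap removes exactly one inversion.
Count inversions — for each element, later elements that are smaller:
5: 2, 3 → 2
15: 11, 13, 7, 2, 3 → 5
16: 11, 13, 7, 2, 3 → 5
11: 7, 2, 3 → 3
13: 7, 2, 3 → 3
7: 2, 3 → 2
2: none → 0
3: none → 0
Total inversions: 2 + 5 + 5 + 3 + 3 + 2 + 0 + 0 = 20

20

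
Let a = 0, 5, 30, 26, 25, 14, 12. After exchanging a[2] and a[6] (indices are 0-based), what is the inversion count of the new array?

Positions 2 and 6 hold 30 and 12; after swapping, the array is [0, 5, 12, 26, 25, 14, 30].
For each element, count later entries that are smaller:
0: 0
5: 0
12: 0
26: 2
25: 1
14: 0
30: 0
Sum: 0 + 0 + 0 + 2 + 1 + 0 + 0 = 3

3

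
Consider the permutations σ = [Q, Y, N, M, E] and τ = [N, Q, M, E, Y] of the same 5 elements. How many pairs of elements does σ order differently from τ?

4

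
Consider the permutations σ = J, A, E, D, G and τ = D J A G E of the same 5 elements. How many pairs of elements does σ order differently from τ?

4 discordant pairs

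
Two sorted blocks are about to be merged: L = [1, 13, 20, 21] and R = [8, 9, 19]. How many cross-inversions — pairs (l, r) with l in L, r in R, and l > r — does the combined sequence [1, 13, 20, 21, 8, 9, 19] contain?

Take each right-half value and tally the left-half values above it:
r = 8: 13, 20, 21 → 3
r = 9: 13, 20, 21 → 3
r = 19: 20, 21 → 2
Cross-inversions: 3 + 3 + 2 = 8

There are 8 cross-inversions.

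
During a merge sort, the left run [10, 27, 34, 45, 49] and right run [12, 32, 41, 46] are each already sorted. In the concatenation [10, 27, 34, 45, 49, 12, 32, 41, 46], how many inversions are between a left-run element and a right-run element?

10 cross-inversions

Count, for every r in R, how many entries of L exceed r:
r = 12: 27, 34, 45, 49 → 4
r = 32: 34, 45, 49 → 3
r = 41: 45, 49 → 2
r = 46: 49 → 1
Cross-inversions: 4 + 3 + 2 + 1 = 10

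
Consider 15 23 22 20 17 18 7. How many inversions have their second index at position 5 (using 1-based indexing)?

3

The element at index 5 is 17.
Elements before it: 15, 23, 22, 20
Those larger than 17: 23, 22, 20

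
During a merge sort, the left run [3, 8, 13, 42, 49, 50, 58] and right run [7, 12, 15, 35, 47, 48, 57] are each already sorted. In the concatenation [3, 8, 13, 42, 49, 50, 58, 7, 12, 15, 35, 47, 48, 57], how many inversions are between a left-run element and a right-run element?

Take each right-half value and tally the left-half values above it:
r = 7: 8, 13, 42, 49, 50, 58 → 6
r = 12: 13, 42, 49, 50, 58 → 5
r = 15: 42, 49, 50, 58 → 4
r = 35: 42, 49, 50, 58 → 4
r = 47: 49, 50, 58 → 3
r = 48: 49, 50, 58 → 3
r = 57: 58 → 1
Cross-inversions: 6 + 5 + 4 + 4 + 3 + 3 + 1 = 26

26 cross-inversions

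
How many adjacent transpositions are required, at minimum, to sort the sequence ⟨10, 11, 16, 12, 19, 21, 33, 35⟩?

Minimum adjacent swaps = number of inversions (each swap of adjacent out-of-order elements removes one inversion and no swap can remove more).
Count inversions — for each element, later elements that are smaller:
10: none → 0
11: none → 0
16: 12 → 1
12: none → 0
19: none → 0
21: none → 0
33: none → 0
35: none → 0
Total inversions: 0 + 0 + 1 + 0 + 0 + 0 + 0 + 0 = 1

1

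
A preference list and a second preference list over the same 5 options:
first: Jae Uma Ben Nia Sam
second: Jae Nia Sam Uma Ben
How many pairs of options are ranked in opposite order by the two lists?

There are 4 pairs.

Assign each item its position (1..5) in the first ordering, then rewrite the second ordering as that position sequence:
positions: Jae→1, Uma→2, Ben→3, Nia→4, Sam→5
second ordering as positions: [1, 4, 5, 2, 3]
Discordant pairs = inversions in this position sequence.
1: 0
4: 2, 3 → 2
5: 2, 3 → 2
2: 0
3: 0
Total: 0 + 2 + 2 + 0 + 0 = 4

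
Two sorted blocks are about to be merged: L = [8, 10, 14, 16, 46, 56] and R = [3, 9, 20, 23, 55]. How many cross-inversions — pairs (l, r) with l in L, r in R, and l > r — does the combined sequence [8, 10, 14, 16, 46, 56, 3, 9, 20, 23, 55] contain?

16 cross-inversions

Take each right-half value and tally the left-half values above it:
r = 3: 8, 10, 14, 16, 46, 56 → 6
r = 9: 10, 14, 16, 46, 56 → 5
r = 20: 46, 56 → 2
r = 23: 46, 56 → 2
r = 55: 56 → 1
Cross-inversions: 6 + 5 + 2 + 2 + 1 = 16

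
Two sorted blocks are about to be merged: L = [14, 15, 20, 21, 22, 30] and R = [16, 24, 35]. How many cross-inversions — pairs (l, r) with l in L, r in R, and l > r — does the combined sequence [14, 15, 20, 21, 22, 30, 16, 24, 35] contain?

5

For each element r of the right run, count left-run elements greater than r:
r = 16: 20, 21, 22, 30 → 4
r = 24: 30 → 1
r = 35: none → 0
Cross-inversions: 4 + 1 + 0 = 5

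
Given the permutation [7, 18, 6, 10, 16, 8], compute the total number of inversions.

Out-of-order index pairs (0-indexed):
(0,2): 7 > 6
(1,2): 18 > 6
(1,3): 18 > 10
(1,4): 18 > 16
(1,5): 18 > 8
(3,5): 10 > 8
(4,5): 16 > 8
That's 7 pairs.

7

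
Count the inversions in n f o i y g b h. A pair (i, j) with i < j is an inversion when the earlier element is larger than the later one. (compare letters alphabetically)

For each element, count later entries that are smaller:
n → f, i, g, b, h → 5
f → b → 1
o → i, g, b, h → 4
i → g, b, h → 3
y → g, b, h → 3
g → b → 1
b → none → 0
h → none → 0
Sum: 5 + 1 + 4 + 3 + 3 + 1 + 0 + 0 = 17

17 out-of-order pairs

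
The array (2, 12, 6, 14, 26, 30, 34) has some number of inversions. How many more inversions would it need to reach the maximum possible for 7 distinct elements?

20

Maximum inversions for 7 distinct elements is C(7, 2) = 7·6/2 = 21.
Current inversions — for each element, count later smaller elements:
2: 0
12: 1
6: 0
14: 0
26: 0
30: 0
34: 0
Current total: 0 + 1 + 0 + 0 + 0 + 0 + 0 = 1
Shortfall: 21 − 1 = 20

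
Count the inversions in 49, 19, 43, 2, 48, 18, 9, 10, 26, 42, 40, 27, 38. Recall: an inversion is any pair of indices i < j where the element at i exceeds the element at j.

Sweep left to right; for each value list the smaller values that follow it:
49: 12
19: 4
43: 9
2: 0
48: 8
18: 2
9: 0
10: 0
26: 0
42: 3
40: 2
27: 0
38: 0
Sum: 12 + 4 + 9 + 0 + 8 + 2 + 0 + 0 + 0 + 3 + 2 + 0 + 0 = 40

40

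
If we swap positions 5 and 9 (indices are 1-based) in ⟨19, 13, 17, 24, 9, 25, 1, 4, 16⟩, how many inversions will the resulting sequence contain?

Positions 5 and 9 hold 9 and 16; after swapping, the array is [19, 13, 17, 24, 16, 25, 1, 4, 9].
For each element, count later entries that are smaller:
19 → 13, 17, 16, 1, 4, 9 → 6
13 → 1, 4, 9 → 3
17 → 16, 1, 4, 9 → 4
24 → 16, 1, 4, 9 → 4
16 → 1, 4, 9 → 3
25 → 1, 4, 9 → 3
1 → none → 0
4 → none → 0
9 → none → 0
Sum: 6 + 3 + 4 + 4 + 3 + 3 + 0 + 0 + 0 = 23

Inversions: 23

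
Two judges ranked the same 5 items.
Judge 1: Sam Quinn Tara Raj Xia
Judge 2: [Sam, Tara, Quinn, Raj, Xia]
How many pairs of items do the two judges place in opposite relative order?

Assign each item its position (1..5) in the first ordering, then rewrite the second ordering as that position sequence:
positions: Sam→1, Quinn→2, Tara→3, Raj→4, Xia→5
second ordering as positions: [1, 3, 2, 4, 5]
Discordant pairs = inversions in this position sequence.
1: 0
3: 2 → 1
2: 0
4: 0
5: 0
Total: 0 + 1 + 0 + 0 + 0 = 1

1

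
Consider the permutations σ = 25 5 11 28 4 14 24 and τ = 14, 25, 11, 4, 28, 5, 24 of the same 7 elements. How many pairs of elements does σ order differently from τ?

Discordant pairs: 9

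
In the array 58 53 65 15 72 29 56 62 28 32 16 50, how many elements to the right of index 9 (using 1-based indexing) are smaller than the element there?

The element at index 9 is 28.
Elements after it: 32, 16, 50
Those smaller than 28: 16

1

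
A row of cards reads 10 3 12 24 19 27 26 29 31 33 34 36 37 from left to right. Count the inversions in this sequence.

3

Count, for each position, how many later elements it exceeds:
10 → 3 → 1
3 → none → 0
12 → none → 0
24 → 19 → 1
19 → none → 0
27 → 26 → 1
26 → none → 0
29 → none → 0
31 → none → 0
33 → none → 0
34 → none → 0
36 → none → 0
37 → none → 0
Sum: 1 + 0 + 0 + 1 + 0 + 1 + 0 + 0 + 0 + 0 + 0 + 0 + 0 = 3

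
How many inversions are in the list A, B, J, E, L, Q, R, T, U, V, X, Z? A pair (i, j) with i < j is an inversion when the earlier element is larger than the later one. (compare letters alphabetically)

1 inversion

Count, for each position, how many later elements it exceeds:
A → none → 0
B → none → 0
J → E → 1
E → none → 0
L → none → 0
Q → none → 0
R → none → 0
T → none → 0
U → none → 0
V → none → 0
X → none → 0
Z → none → 0
Sum: 0 + 0 + 1 + 0 + 0 + 0 + 0 + 0 + 0 + 0 + 0 + 0 = 1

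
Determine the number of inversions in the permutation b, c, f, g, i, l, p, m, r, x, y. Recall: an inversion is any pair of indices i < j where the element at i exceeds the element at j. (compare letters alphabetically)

1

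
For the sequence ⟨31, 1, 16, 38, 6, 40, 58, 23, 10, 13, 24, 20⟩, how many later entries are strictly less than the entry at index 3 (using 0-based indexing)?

The element at index 3 is 38.
Elements after it: 6, 40, 58, 23, 10, 13, 24, 20
Those smaller than 38: 6, 23, 10, 13, 24, 20

6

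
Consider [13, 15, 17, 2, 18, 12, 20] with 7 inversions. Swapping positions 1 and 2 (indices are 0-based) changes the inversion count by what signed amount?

Positions 1 and 2 hold 15 and 17; after swapping, the array is [13, 17, 15, 2, 18, 12, 20].
Sweep left to right; for each value list the smaller values that follow it:
13 → 2, 12 → 2
17 → 15, 2, 12 → 3
15 → 2, 12 → 2
2 → none → 0
18 → 12 → 1
12 → none → 0
20 → none → 0
Sum: 2 + 3 + 2 + 0 + 1 + 0 + 0 = 8
Change: 8 − 7 = +1

+1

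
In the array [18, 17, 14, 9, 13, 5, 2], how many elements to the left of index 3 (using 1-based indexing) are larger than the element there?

2

The element at index 3 is 14.
Elements before it: 18, 17
Those larger than 14: 18, 17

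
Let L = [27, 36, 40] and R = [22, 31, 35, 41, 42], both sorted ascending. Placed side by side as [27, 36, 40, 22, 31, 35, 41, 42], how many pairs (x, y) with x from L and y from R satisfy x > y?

Split inversions: 7

For each element r of the right run, count left-run elements greater than r:
r = 22: 27, 36, 40 → 3
r = 31: 36, 40 → 2
r = 35: 36, 40 → 2
r = 41: none → 0
r = 42: none → 0
Cross-inversions: 3 + 2 + 2 + 0 + 0 = 7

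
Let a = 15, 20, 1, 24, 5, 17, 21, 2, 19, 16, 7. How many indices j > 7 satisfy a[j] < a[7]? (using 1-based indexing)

4

The element at index 7 is 21.
Elements after it: 2, 19, 16, 7
Those smaller than 21: 2, 19, 16, 7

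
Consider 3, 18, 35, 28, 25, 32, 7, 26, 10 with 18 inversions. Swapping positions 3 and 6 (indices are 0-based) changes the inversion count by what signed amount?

Positions 3 and 6 hold 28 and 7; after swapping, the array is [3, 18, 35, 7, 25, 32, 28, 26, 10].
Count, for each position, how many later elements it exceeds:
3: 0
18: 2
35: 6
7: 0
25: 1
32: 3
28: 2
26: 1
10: 0
Sum: 0 + 2 + 6 + 0 + 1 + 3 + 2 + 1 + 0 = 15
Change: 15 − 18 = -3

-3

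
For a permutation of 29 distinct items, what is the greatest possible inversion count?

A reversed (strictly descending) arrangement makes every pair an inversion, giving C(29, 2) inversions.
C(29, 2) = 29·28/2 = 406

406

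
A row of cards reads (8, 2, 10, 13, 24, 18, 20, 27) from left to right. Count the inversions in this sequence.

3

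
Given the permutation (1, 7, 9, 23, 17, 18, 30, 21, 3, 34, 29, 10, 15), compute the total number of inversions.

For each element, count later entries that are smaller:
1: 0
7: 1
9: 1
23: 6
17: 3
18: 3
30: 5
21: 3
3: 0
34: 3
29: 2
10: 0
15: 0
Sum: 0 + 1 + 1 + 6 + 3 + 3 + 5 + 3 + 0 + 3 + 2 + 0 + 0 = 27

27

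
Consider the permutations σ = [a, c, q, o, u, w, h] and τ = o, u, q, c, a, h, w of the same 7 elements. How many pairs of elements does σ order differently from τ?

10

Assign each item its position (1..7) in the first ordering, then rewrite the second ordering as that position sequence:
positions: a→1, c→2, q→3, o→4, u→5, w→6, h→7
second ordering as positions: [4, 5, 3, 2, 1, 7, 6]
Discordant pairs = inversions in this position sequence.
4: 3, 2, 1 → 3
5: 3, 2, 1 → 3
3: 2, 1 → 2
2: 1 → 1
1: 0
7: 6 → 1
6: 0
Total: 3 + 3 + 2 + 1 + 0 + 1 + 0 = 10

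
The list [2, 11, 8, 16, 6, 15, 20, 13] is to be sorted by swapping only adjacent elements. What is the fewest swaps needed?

The minimum number of adjacent swaps to sort an array equals its inversion count, since every such swap removes exactly one inversion.
Count inversions — for each element, later elements that are smaller:
2: none → 0
11: 8, 6 → 2
8: 6 → 1
16: 6, 15, 13 → 3
6: none → 0
15: 13 → 1
20: 13 → 1
13: none → 0
Total inversions: 0 + 2 + 1 + 3 + 0 + 1 + 1 + 0 = 8

8 swaps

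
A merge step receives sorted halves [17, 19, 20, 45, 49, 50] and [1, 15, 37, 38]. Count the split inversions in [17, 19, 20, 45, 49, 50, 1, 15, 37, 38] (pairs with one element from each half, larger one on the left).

18 cross-inversions

Count, for every r in R, how many entries of L exceed r:
r = 1: 17, 19, 20, 45, 49, 50 → 6
r = 15: 17, 19, 20, 45, 49, 50 → 6
r = 37: 45, 49, 50 → 3
r = 38: 45, 49, 50 → 3
Cross-inversions: 6 + 6 + 3 + 3 = 18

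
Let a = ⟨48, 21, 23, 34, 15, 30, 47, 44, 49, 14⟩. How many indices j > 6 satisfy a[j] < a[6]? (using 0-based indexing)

The element at index 6 is 47.
Elements after it: 44, 49, 14
Those smaller than 47: 44, 14

2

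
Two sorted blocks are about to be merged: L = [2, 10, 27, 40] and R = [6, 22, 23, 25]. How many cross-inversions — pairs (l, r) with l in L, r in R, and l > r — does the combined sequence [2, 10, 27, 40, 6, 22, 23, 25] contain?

9

For each element r of the right run, count left-run elements greater than r:
r = 6: 10, 27, 40 → 3
r = 22: 27, 40 → 2
r = 23: 27, 40 → 2
r = 25: 27, 40 → 2
Cross-inversions: 3 + 2 + 2 + 2 = 9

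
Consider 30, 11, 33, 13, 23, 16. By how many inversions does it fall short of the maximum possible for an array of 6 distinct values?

7 inversions short

Maximum inversions for 6 distinct elements is C(6, 2) = 6·5/2 = 15.
Current inversions — for each element, count later smaller elements:
30: 4
11: 0
33: 3
13: 0
23: 1
16: 0
Current total: 4 + 0 + 3 + 0 + 1 + 0 = 8
Shortfall: 15 − 8 = 7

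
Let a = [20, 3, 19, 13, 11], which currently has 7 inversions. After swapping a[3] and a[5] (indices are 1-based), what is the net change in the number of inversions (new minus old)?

Positions 3 and 5 hold 19 and 11; after swapping, the array is [20, 3, 11, 13, 19].
Element-by-element contributions:
20: 4
3: 0
11: 0
13: 0
19: 0
Sum: 4 + 0 + 0 + 0 + 0 = 4
Change: 4 − 7 = -3

-3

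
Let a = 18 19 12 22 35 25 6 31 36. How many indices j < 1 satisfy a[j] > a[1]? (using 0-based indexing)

0

The element at index 1 is 19.
Elements before it: 18
None of them are larger than 19.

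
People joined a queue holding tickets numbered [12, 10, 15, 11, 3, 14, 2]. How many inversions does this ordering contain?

Count, for each position, how many later elements it exceeds:
12 → 10, 11, 3, 2 → 4
10 → 3, 2 → 2
15 → 11, 3, 14, 2 → 4
11 → 3, 2 → 2
3 → 2 → 1
14 → 2 → 1
2 → none → 0
Sum: 4 + 2 + 4 + 2 + 1 + 1 + 0 = 14

14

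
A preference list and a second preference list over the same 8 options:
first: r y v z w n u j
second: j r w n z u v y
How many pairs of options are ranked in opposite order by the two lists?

Assign each item its position (1..8) in the first ordering, then rewrite the second ordering as that position sequence:
positions: r→1, y→2, v→3, z→4, w→5, n→6, u→7, j→8
second ordering as positions: [8, 1, 5, 6, 4, 7, 3, 2]
Discordant pairs = inversions in this position sequence.
8: 1, 5, 6, 4, 7, 3, 2 → 7
1: 0
5: 4, 3, 2 → 3
6: 4, 3, 2 → 3
4: 3, 2 → 2
7: 3, 2 → 2
3: 2 → 1
2: 0
Total: 7 + 0 + 3 + 3 + 2 + 2 + 1 + 0 = 18

18 pairs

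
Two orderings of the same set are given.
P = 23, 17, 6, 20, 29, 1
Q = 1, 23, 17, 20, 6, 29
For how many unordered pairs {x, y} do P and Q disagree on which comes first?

Assign each item its position (1..6) in the first ordering, then rewrite the second ordering as that position sequence:
positions: 23→1, 17→2, 6→3, 20→4, 29→5, 1→6
second ordering as positions: [6, 1, 2, 4, 3, 5]
Discordant pairs = inversions in this position sequence.
6: 1, 2, 4, 3, 5 → 5
1: 0
2: 0
4: 3 → 1
3: 0
5: 0
Total: 5 + 0 + 0 + 1 + 0 + 0 = 6

6 disagreeing pairs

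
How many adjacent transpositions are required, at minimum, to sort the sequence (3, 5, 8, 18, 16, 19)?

The minimum number of adjacent swaps to sort an array equals its inversion count, since every such swap removes exactly one inversion.
Count inversions — for each element, later elements that are smaller:
3: none → 0
5: none → 0
8: none → 0
18: 16 → 1
16: none → 0
19: none → 0
Total inversions: 0 + 0 + 0 + 1 + 0 + 0 = 1

1 adjacent swap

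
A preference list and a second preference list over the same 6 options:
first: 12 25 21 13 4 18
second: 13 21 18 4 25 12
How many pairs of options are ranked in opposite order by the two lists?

Assign each item its position (1..6) in the first ordering, then rewrite the second ordering as that position sequence:
positions: 12→1, 25→2, 21→3, 13→4, 4→5, 18→6
second ordering as positions: [4, 3, 6, 5, 2, 1]
Discordant pairs = inversions in this position sequence.
4: 3, 2, 1 → 3
3: 2, 1 → 2
6: 5, 2, 1 → 3
5: 2, 1 → 2
2: 1 → 1
1: 0
Total: 3 + 2 + 3 + 2 + 1 + 0 = 11

11 pairs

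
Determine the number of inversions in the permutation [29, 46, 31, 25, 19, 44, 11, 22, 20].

26 out-of-order pairs

Count, for each position, how many later elements it exceeds:
29 → 25, 19, 11, 22, 20 → 5
46 → 31, 25, 19, 44, 11, 22, 20 → 7
31 → 25, 19, 11, 22, 20 → 5
25 → 19, 11, 22, 20 → 4
19 → 11 → 1
44 → 11, 22, 20 → 3
11 → none → 0
22 → 20 → 1
20 → none → 0
Sum: 5 + 7 + 5 + 4 + 1 + 3 + 0 + 1 + 0 = 26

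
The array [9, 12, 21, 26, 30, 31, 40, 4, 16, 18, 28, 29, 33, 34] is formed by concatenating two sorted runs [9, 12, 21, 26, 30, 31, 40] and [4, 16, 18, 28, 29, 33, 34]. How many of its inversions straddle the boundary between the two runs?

25 split inversions

Count, for every r in R, how many entries of L exceed r:
r = 4: 9, 12, 21, 26, 30, 31, 40 → 7
r = 16: 21, 26, 30, 31, 40 → 5
r = 18: 21, 26, 30, 31, 40 → 5
r = 28: 30, 31, 40 → 3
r = 29: 30, 31, 40 → 3
r = 33: 40 → 1
r = 34: 40 → 1
Cross-inversions: 7 + 5 + 5 + 3 + 3 + 1 + 1 = 25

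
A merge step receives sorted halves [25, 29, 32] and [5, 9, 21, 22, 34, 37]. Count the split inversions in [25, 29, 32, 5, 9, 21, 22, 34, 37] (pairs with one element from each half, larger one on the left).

Take each right-half value and tally the left-half values above it:
r = 5: 25, 29, 32 → 3
r = 9: 25, 29, 32 → 3
r = 21: 25, 29, 32 → 3
r = 22: 25, 29, 32 → 3
r = 34: none → 0
r = 37: none → 0
Cross-inversions: 3 + 3 + 3 + 3 + 0 + 0 = 12

Cross-inversions: 12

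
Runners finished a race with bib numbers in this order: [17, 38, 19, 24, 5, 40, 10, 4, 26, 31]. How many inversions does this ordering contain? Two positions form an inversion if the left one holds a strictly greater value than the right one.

22

Sweep left to right; for each value list the smaller values that follow it:
17: 3
38: 7
19: 3
24: 3
5: 1
40: 4
10: 1
4: 0
26: 0
31: 0
Sum: 3 + 7 + 3 + 3 + 1 + 4 + 1 + 0 + 0 + 0 = 22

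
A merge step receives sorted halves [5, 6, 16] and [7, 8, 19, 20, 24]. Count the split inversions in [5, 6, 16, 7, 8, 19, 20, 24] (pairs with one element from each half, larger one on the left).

Take each right-half value and tally the left-half values above it:
r = 7: 16 → 1
r = 8: 16 → 1
r = 19: none → 0
r = 20: none → 0
r = 24: none → 0
Cross-inversions: 1 + 1 + 0 + 0 + 0 = 2

There are 2 cross-inversions.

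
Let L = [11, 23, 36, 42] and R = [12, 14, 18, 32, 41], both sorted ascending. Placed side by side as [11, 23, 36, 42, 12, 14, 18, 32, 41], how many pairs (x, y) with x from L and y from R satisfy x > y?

Count, for every r in R, how many entries of L exceed r:
r = 12: 23, 36, 42 → 3
r = 14: 23, 36, 42 → 3
r = 18: 23, 36, 42 → 3
r = 32: 36, 42 → 2
r = 41: 42 → 1
Cross-inversions: 3 + 3 + 3 + 2 + 1 = 12

Cross-inversions: 12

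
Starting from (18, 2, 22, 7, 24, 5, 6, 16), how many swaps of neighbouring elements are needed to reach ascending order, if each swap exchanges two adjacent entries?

Minimum adjacent swaps = number of inversions (each swap of adjacent out-of-order elements removes one inversion and no swap can remove more).
Count inversions — for each element, later elements that are smaller:
18: 2, 7, 5, 6, 16 → 5
2: none → 0
22: 7, 5, 6, 16 → 4
7: 5, 6 → 2
24: 5, 6, 16 → 3
5: none → 0
6: none → 0
16: none → 0
Total inversions: 5 + 0 + 4 + 2 + 3 + 0 + 0 + 0 = 14

14 adjacent swaps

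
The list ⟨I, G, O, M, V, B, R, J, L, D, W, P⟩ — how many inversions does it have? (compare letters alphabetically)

There are 27 inversions.

Count, for each position, how many later elements it exceeds:
I: 3
G: 2
O: 5
M: 4
V: 6
B: 0
R: 4
J: 1
L: 1
D: 0
W: 1
P: 0
Sum: 3 + 2 + 5 + 4 + 6 + 0 + 4 + 1 + 1 + 0 + 1 + 0 = 27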